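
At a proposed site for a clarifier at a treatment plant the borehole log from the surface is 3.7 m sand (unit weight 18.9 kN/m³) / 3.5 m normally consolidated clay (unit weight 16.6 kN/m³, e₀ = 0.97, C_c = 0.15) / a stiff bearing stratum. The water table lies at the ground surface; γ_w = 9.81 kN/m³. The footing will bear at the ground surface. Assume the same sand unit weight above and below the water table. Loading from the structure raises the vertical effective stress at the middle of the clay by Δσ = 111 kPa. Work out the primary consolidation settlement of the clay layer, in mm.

Mid-depth of clay below the ground surface: z = 3.7 + 3.5/2 = 5.45 m.
Total vertical stress at mid-clay: σ_v = 18.9×3.7 + 16.6×1.75 = 98.98 kPa.
Pore pressure: u = 9.81×(5.45 − 0) = 53.465 kPa.
Initial effective stress: σ'_0 = σ_v − u = 98.98 − 53.465 = 45.515 kPa.
Final effective stress: σ'_f = σ'_0 + Δσ = 45.515 + 111 = 156.51 kPa.
Normally consolidated clay, so the full stress increment lies on the virgin compression line:
S_c = C_c·H/(1+e₀)·log₁₀(σ'_f/σ'_0) = 0.15×3.5/(1+0.97)×log₁₀(156.51/45.515)
    = 0.2665 × 0.53639 = 0.1429 m

S_c ≈ 143 mm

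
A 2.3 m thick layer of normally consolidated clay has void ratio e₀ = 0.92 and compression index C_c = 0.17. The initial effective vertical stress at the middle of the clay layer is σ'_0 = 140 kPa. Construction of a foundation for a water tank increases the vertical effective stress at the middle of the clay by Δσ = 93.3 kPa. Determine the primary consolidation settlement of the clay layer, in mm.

S_c ≈ 45.2 mm

Final effective stress: σ'_f = σ'_0 + Δσ = 140 + 93.3 = 233.3 kPa.
Normally consolidated clay, so the full stress increment lies on the virgin compression line:
S_c = C_c·H/(1+e₀)·log₁₀(σ'_f/σ'_0) = 0.17×2.3/(1+0.92)×log₁₀(233.3/140)
    = 0.20365 × 0.22179 = 0.04517 m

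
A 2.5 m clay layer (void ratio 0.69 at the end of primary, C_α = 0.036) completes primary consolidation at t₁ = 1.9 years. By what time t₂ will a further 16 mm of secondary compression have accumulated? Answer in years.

t₂ ≈ 3.79 years

S_s = C_α·H/(1+e_p)·log₁₀(t₂/t₁) ⇒ log₁₀(t₂/t₁) = S_s·(1+e_p)/(C_α·H).
log₁₀(t₂/t₁) = 0.016 × (1+0.69) / (0.036×2.5) = 0.3004
t₂ = t₁ × 10^0.3004 = 1.9 × 1.997 = 3.795 years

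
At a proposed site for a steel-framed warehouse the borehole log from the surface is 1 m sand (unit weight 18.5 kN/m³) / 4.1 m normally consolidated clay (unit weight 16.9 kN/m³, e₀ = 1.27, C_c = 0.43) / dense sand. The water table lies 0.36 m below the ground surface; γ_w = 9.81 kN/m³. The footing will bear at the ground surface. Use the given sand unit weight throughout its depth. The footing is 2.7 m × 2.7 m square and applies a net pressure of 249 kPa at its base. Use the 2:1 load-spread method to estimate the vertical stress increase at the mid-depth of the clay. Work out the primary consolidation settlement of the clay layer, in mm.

S_c ≈ 376 mm

Mid-depth of clay below the ground surface: z = 1 + 4.1/2 = 3.05 m.
Total vertical stress at mid-clay: σ_v = 18.5×1 + 16.9×2.05 = 53.145 kPa.
Pore pressure: u = 9.81×(3.05 − 0.36) = 26.389 kPa.
Initial effective stress: σ'_0 = σ_v − u = 53.145 − 26.389 = 26.756 kPa.
Stress increase at mid-clay by the 2:1 spreading method:
Δσ = qBL/((B+z)(L+z)) = 249×2.7×2.7/((2.7+3.05)(2.7+3.05)) = 54.902 kPa
Final effective stress: σ'_f = σ'_0 + Δσ = 26.756 + 54.902 = 81.658 kPa.
Normally consolidated clay, so the full stress increment lies on the virgin compression line:
S_c = C_c·H/(1+e₀)·log₁₀(σ'_f/σ'_0) = 0.43×4.1/(1+1.27)×log₁₀(81.658/26.756)
    = 0.77665 × 0.48458 = 0.3763 m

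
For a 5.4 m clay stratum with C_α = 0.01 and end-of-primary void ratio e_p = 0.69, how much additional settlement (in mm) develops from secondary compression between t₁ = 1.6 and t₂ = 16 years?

Secondary compression: S_s = C_α·H/(1+e_p)·log₁₀(t₂/t₁)
S_s = 0.01×5.4/(1+0.69)×log₁₀(16/1.6)
    = 0.03195 × 1 = 0.03195 m

S_s ≈ 32 mm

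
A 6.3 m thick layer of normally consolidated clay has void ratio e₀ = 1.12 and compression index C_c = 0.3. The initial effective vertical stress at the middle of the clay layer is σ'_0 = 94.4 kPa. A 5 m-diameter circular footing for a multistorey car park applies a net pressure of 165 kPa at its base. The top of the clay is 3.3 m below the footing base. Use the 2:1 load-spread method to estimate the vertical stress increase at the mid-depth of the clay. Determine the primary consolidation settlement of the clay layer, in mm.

Mid-depth of clay below the footing base: z = 3.3 + 6.3/2 = 6.45 m.
Stress increase at mid-clay by the 2:1 spreading method:
Δσ ≈ qD²/(D+z)² = 165×5²/(5+6.45)² = 31.464 kPa
Final effective stress: σ'_f = σ'_0 + Δσ = 94.4 + 31.464 = 125.86 kPa.
Normally consolidated clay, so the full stress increment lies on the virgin compression line:
S_c = C_c·H/(1+e₀)·log₁₀(σ'_f/σ'_0) = 0.3×6.3/(1+1.12)×log₁₀(125.86/94.4)
    = 0.89151 × 0.12492 = 0.1114 m

S_c ≈ 111 mm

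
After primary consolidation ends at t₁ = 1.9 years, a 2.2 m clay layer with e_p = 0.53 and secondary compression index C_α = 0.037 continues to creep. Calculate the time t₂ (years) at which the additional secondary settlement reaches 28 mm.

t₂ ≈ 6.38 years

S_s = C_α·H/(1+e_p)·log₁₀(t₂/t₁) ⇒ log₁₀(t₂/t₁) = S_s·(1+e_p)/(C_α·H).
log₁₀(t₂/t₁) = 0.028 × (1+0.53) / (0.037×2.2) = 0.5263
t₂ = t₁ × 10^0.5263 = 1.9 × 3.36 = 6.383 years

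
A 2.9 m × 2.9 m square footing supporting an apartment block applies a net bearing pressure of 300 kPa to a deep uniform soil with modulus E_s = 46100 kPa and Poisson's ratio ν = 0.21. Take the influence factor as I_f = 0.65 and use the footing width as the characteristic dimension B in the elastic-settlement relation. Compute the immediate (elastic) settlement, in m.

Immediate (elastic) settlement: S_e = q·B·(1−ν²)/E_s · I_f.
S_e = 300 × 2.9 × (1 − 0.21²) / 46100 × 0.65
    = 300 × 2.9 × 0.9559 / 46100 × 0.65
    = 0.01173 m

S_e ≈ 0.0117 m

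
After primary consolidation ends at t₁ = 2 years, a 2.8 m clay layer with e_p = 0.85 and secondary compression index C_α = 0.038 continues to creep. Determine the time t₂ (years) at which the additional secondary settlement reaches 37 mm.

t₂ ≈ 8.8 years

S_s = C_α·H/(1+e_p)·log₁₀(t₂/t₁) ⇒ log₁₀(t₂/t₁) = S_s·(1+e_p)/(C_α·H).
log₁₀(t₂/t₁) = 0.037 × (1+0.85) / (0.038×2.8) = 0.6433
t₂ = t₁ × 10^0.6433 = 2 × 4.399 = 8.797 years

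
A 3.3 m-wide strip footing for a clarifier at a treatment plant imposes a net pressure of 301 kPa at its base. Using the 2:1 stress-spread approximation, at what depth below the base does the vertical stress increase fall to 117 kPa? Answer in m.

z ≈ 5.19 m

2:1 spreading — at depth z the loaded area has grown by z in each plan dimension:
qB/(B+z) = Δσ_z ⇒ z = qB/Δσ_z − B = 301×3.3/117 − 3.3 = 5.19 m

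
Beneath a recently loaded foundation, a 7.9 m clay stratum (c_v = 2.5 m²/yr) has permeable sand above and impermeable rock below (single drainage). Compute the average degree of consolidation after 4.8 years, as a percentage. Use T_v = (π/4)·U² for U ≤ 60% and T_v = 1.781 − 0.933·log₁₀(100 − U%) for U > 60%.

Drainage path length: H_d = H = 7.9 m (single drainage).
T_v = c_v·t/H_d² = 2.5×4.8/7.9² = 0.19228.
T_v = 0.19228 corresponds to the U ≤ 60% branch:
U = √(4T_v/π) = 0.4948

U ≈ 49.5 %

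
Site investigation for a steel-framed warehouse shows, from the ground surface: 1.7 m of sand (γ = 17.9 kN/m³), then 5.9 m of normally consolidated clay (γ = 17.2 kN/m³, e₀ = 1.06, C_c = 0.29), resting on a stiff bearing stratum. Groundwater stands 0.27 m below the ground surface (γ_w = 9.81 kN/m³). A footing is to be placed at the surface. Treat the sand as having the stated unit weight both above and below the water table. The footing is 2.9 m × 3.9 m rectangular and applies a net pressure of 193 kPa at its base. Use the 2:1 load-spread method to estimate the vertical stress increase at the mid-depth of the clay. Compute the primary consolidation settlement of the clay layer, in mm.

S_c ≈ 229 mm

Mid-depth of clay below the ground surface: z = 1.7 + 5.9/2 = 4.65 m.
Total vertical stress at mid-clay: σ_v = 17.9×1.7 + 17.2×2.95 = 81.17 kPa.
Pore pressure: u = 9.81×(4.65 − 0.27) = 42.968 kPa.
Initial effective stress: σ'_0 = σ_v − u = 81.17 − 42.968 = 38.202 kPa.
Stress increase at mid-clay by the 2:1 spreading method:
Δσ = qBL/((B+z)(L+z)) = 193×2.9×3.9/((2.9+4.65)(3.9+4.65)) = 33.815 kPa
Final effective stress: σ'_f = σ'_0 + Δσ = 38.202 + 33.815 = 72.017 kPa.
Normally consolidated clay, so the full stress increment lies on the virgin compression line:
S_c = C_c·H/(1+e₀)·log₁₀(σ'_f/σ'_0) = 0.29×5.9/(1+1.06)×log₁₀(72.017/38.202)
    = 0.83058 × 0.27535 = 0.2287 m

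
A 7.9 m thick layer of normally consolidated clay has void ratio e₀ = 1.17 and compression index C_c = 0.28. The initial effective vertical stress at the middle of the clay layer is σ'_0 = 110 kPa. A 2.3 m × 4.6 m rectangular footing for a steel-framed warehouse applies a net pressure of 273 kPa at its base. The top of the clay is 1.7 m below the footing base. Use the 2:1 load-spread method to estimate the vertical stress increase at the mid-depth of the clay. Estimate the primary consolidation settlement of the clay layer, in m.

S_c ≈ 0.124 m

Mid-depth of clay below the footing base: z = 1.7 + 7.9/2 = 5.65 m.
Stress increase at mid-clay by the 2:1 spreading method:
Δσ = qBL/((B+z)(L+z)) = 273×2.3×4.6/((2.3+5.65)(4.6+5.65)) = 35.445 kPa
Final effective stress: σ'_f = σ'_0 + Δσ = 110 + 35.445 = 145.44 kPa.
Normally consolidated clay, so the full stress increment lies on the virgin compression line:
S_c = C_c·H/(1+e₀)·log₁₀(σ'_f/σ'_0) = 0.28×7.9/(1+1.17)×log₁₀(145.44/110)
    = 1.0194 × 0.12129 = 0.1236 m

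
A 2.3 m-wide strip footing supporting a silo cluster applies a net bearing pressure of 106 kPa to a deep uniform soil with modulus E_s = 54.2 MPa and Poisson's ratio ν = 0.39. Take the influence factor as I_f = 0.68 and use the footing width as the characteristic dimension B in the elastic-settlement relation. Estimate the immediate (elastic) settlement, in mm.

S_e ≈ 2.59 mm

Immediate (elastic) settlement: S_e = q·B·(1−ν²)/E_s · I_f.
E_s = 54.2 MPa = 54200 kPa.
S_e = 106 × 2.3 × (1 − 0.39²) / 54200 × 0.68
    = 106 × 2.3 × 0.8479 / 54200 × 0.68
    = 0.002594 m = 2.594 mm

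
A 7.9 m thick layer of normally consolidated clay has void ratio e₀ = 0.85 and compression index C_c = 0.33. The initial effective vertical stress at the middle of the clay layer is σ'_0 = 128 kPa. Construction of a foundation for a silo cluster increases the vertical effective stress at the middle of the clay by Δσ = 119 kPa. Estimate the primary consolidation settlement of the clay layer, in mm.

Final effective stress: σ'_f = σ'_0 + Δσ = 128 + 119 = 247 kPa.
Normally consolidated clay, so the full stress increment lies on the virgin compression line:
S_c = C_c·H/(1+e₀)·log₁₀(σ'_f/σ'_0) = 0.33×7.9/(1+0.85)×log₁₀(247/128)
    = 1.4092 × 0.28549 = 0.4023 m

S_c ≈ 402 mm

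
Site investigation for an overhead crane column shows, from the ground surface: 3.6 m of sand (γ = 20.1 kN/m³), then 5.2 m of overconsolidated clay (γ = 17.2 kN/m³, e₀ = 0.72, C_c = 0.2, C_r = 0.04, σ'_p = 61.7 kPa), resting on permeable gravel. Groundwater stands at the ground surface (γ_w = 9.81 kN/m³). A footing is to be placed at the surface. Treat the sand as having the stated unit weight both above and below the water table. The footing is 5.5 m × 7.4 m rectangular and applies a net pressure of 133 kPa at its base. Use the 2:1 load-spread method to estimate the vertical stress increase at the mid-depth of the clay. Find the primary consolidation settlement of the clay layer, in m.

S_c ≈ 0.105 m

Mid-depth of clay below the ground surface: z = 3.6 + 5.2/2 = 6.2 m.
Total vertical stress at mid-clay: σ_v = 20.1×3.6 + 17.2×2.6 = 117.08 kPa.
Pore pressure: u = 9.81×(6.2 − 0) = 60.822 kPa.
Initial effective stress: σ'_0 = σ_v − u = 117.08 − 60.822 = 56.258 kPa.
Stress increase at mid-clay by the 2:1 spreading method:
Δσ = qBL/((B+z)(L+z)) = 133×5.5×7.4/((5.5+6.2)(7.4+6.2)) = 34.019 kPa
Final effective stress: σ'_f = 56.258 + 34.019 = 90.277 kPa.
σ'_f = 90.277 > σ'_p = 61.7 kPa, so the stress path crosses the preconsolidation pressure — recompression up to σ'_p, then virgin compression beyond:
S_c = H/(1+e₀)·[C_r·log₁₀(σ'_p/σ'_0) + C_c·log₁₀(σ'_f/σ'_p)]
    = 5.2/1.72 × [0.04×log₁₀(61.7/56.258) + 0.2×log₁₀(90.277/61.7)]
    = 3.0233 × [0.001604 + 0.033058] = 0.1048 m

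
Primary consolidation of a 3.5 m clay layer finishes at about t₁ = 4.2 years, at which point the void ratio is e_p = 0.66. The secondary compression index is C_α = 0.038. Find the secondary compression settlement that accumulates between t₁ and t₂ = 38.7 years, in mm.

S_s ≈ 77.3 mm

Secondary compression: S_s = C_α·H/(1+e_p)·log₁₀(t₂/t₁)
S_s = 0.038×3.5/(1+0.66)×log₁₀(38.7/4.2)
    = 0.08012 × 0.9645 = 0.07727 m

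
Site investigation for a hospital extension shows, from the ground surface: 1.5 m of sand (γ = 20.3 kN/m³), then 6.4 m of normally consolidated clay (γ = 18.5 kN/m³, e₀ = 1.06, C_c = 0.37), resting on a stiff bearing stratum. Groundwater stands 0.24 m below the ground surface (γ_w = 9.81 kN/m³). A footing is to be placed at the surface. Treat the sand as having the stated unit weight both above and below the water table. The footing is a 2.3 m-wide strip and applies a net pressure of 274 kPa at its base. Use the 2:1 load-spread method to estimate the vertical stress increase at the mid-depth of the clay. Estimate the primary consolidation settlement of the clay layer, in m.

Mid-depth of clay below the ground surface: z = 1.5 + 6.4/2 = 4.7 m.
Total vertical stress at mid-clay: σ_v = 20.3×1.5 + 18.5×3.2 = 89.65 kPa.
Pore pressure: u = 9.81×(4.7 − 0.24) = 43.753 kPa.
Initial effective stress: σ'_0 = σ_v − u = 89.65 − 43.753 = 45.897 kPa.
Stress increase at mid-clay by the 2:1 spreading method:
Δσ = qB/(B+z) = 274×2.3/(2.3+4.7) = 90.029 kPa
Final effective stress: σ'_f = σ'_0 + Δσ = 45.897 + 90.029 = 135.93 kPa.
Normally consolidated clay, so the full stress increment lies on the virgin compression line:
S_c = C_c·H/(1+e₀)·log₁₀(σ'_f/σ'_0) = 0.37×6.4/(1+1.06)×log₁₀(135.93/45.897)
    = 1.1495 × 0.47153 = 0.542 m

S_c ≈ 0.542 m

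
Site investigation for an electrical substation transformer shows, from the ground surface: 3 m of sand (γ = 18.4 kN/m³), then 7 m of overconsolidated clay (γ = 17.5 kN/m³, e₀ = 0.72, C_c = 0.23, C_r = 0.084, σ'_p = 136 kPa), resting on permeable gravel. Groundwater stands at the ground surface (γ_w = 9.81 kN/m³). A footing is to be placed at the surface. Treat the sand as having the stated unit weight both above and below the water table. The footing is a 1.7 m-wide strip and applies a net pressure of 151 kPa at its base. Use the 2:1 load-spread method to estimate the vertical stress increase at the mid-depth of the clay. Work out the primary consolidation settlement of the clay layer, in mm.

Mid-depth of clay below the ground surface: z = 3 + 7/2 = 6.5 m.
Total vertical stress at mid-clay: σ_v = 18.4×3 + 17.5×3.5 = 116.45 kPa.
Pore pressure: u = 9.81×(6.5 − 0) = 63.765 kPa.
Initial effective stress: σ'_0 = σ_v − u = 116.45 − 63.765 = 52.685 kPa.
Stress increase at mid-clay by the 2:1 spreading method:
Δσ = qB/(B+z) = 151×1.7/(1.7+6.5) = 31.305 kPa
Final effective stress: σ'_f = 52.685 + 31.305 = 83.99 kPa.
σ'_f = 83.99 ≤ σ'_p = 136 kPa, so the clay remains overconsolidated and only the recompression index applies:
S_c = C_r·H/(1+e₀)·log₁₀(σ'_f/σ'_0) = 0.084×7/1.72×log₁₀(83.99/52.685)
    = 0.34186 × 0.20254 = 0.06924 m

S_c ≈ 69.2 mm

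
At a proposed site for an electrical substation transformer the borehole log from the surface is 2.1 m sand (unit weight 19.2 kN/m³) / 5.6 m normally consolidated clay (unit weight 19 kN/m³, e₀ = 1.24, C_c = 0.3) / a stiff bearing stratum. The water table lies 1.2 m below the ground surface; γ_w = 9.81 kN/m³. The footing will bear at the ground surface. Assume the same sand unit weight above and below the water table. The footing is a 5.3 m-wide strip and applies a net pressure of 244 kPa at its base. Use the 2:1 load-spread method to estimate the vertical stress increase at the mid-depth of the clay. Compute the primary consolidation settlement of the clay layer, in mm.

S_c ≈ 380 mm

Mid-depth of clay below the ground surface: z = 2.1 + 5.6/2 = 4.9 m.
Total vertical stress at mid-clay: σ_v = 19.2×2.1 + 19×2.8 = 93.52 kPa.
Pore pressure: u = 9.81×(4.9 − 1.2) = 36.297 kPa.
Initial effective stress: σ'_0 = σ_v − u = 93.52 − 36.297 = 57.223 kPa.
Stress increase at mid-clay by the 2:1 spreading method:
Δσ = qB/(B+z) = 244×5.3/(5.3+4.9) = 126.78 kPa
Final effective stress: σ'_f = σ'_0 + Δσ = 57.223 + 126.78 = 184 kPa.
Normally consolidated clay, so the full stress increment lies on the virgin compression line:
S_c = C_c·H/(1+e₀)·log₁₀(σ'_f/σ'_0) = 0.3×5.6/(1+1.24)×log₁₀(184/57.223)
    = 0.75 × 0.50725 = 0.3804 m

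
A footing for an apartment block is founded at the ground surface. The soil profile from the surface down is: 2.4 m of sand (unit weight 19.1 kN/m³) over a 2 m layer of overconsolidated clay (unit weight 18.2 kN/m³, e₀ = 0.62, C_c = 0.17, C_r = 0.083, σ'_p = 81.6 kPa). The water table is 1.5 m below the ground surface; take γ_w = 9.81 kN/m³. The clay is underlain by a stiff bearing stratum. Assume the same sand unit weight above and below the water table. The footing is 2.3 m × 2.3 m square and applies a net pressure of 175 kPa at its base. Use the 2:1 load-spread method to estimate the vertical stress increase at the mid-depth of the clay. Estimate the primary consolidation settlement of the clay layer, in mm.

S_c ≈ 21.7 mm

Mid-depth of clay below the ground surface: z = 2.4 + 2/2 = 3.4 m.
Total vertical stress at mid-clay: σ_v = 19.1×2.4 + 18.2×1 = 64.04 kPa.
Pore pressure: u = 9.81×(3.4 − 1.5) = 18.639 kPa.
Initial effective stress: σ'_0 = σ_v − u = 64.04 − 18.639 = 45.401 kPa.
Stress increase at mid-clay by the 2:1 spreading method:
Δσ = qBL/((B+z)(L+z)) = 175×2.3×2.3/((2.3+3.4)(2.3+3.4)) = 28.493 kPa
Final effective stress: σ'_f = 45.401 + 28.493 = 73.894 kPa.
σ'_f = 73.894 ≤ σ'_p = 81.6 kPa, so the clay remains overconsolidated and only the recompression index applies:
S_c = C_r·H/(1+e₀)·log₁₀(σ'_f/σ'_0) = 0.083×2/1.62×log₁₀(73.894/45.401)
    = 0.10247 × 0.21154 = 0.02168 m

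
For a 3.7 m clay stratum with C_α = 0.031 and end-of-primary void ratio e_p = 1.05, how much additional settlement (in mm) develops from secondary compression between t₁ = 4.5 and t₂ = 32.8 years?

S_s ≈ 48.3 mm

Secondary compression: S_s = C_α·H/(1+e_p)·log₁₀(t₂/t₁)
S_s = 0.031×3.7/(1+1.05)×log₁₀(32.8/4.5)
    = 0.05595 × 0.8627 = 0.04827 m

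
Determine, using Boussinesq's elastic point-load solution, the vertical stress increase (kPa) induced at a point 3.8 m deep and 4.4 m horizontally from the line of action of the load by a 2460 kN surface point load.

Δσ_z ≈ 9.7 kPa

Boussinesq vertical stress below a point load on an elastic half-space:
Δσ_z = 3P/(2πz²) · [1 + (r/z)²]^(−5/2)
r/z = 4.4/3.8 = 1.1579; [1+(r/z)²]^(−5/2) = 0.1193.
Δσ_z = 3×2460/(2π×3.8²) × 0.1193 = 81.341 × 0.1193 = 9.704 kPa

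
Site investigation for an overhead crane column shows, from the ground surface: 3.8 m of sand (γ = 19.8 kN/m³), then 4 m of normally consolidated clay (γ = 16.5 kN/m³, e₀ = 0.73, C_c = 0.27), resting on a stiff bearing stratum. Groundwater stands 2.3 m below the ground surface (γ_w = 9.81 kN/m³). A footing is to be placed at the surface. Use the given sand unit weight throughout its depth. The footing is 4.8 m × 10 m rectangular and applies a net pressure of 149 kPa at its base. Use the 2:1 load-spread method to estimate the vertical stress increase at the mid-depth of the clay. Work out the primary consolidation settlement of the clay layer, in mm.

S_c ≈ 124 mm

Mid-depth of clay below the ground surface: z = 3.8 + 4/2 = 5.8 m.
Total vertical stress at mid-clay: σ_v = 19.8×3.8 + 16.5×2 = 108.24 kPa.
Pore pressure: u = 9.81×(5.8 − 2.3) = 34.335 kPa.
Initial effective stress: σ'_0 = σ_v − u = 108.24 − 34.335 = 73.905 kPa.
Stress increase at mid-clay by the 2:1 spreading method:
Δσ = qBL/((B+z)(L+z)) = 149×4.8×10/((4.8+5.8)(10+5.8)) = 42.704 kPa
Final effective stress: σ'_f = σ'_0 + Δσ = 73.905 + 42.704 = 116.61 kPa.
Normally consolidated clay, so the full stress increment lies on the virgin compression line:
S_c = C_c·H/(1+e₀)·log₁₀(σ'_f/σ'_0) = 0.27×4/(1+0.73)×log₁₀(116.61/73.905)
    = 0.62428 × 0.19806 = 0.1236 m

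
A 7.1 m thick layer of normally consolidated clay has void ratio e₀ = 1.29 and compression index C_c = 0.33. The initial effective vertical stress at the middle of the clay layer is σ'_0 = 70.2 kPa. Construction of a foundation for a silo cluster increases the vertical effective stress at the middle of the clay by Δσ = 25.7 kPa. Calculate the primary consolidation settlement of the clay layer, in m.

Final effective stress: σ'_f = σ'_0 + Δσ = 70.2 + 25.7 = 95.9 kPa.
Normally consolidated clay, so the full stress increment lies on the virgin compression line:
S_c = C_c·H/(1+e₀)·log₁₀(σ'_f/σ'_0) = 0.33×7.1/(1+1.29)×log₁₀(95.9/70.2)
    = 1.0231 × 0.13548 = 0.1386 m

S_c ≈ 0.139 m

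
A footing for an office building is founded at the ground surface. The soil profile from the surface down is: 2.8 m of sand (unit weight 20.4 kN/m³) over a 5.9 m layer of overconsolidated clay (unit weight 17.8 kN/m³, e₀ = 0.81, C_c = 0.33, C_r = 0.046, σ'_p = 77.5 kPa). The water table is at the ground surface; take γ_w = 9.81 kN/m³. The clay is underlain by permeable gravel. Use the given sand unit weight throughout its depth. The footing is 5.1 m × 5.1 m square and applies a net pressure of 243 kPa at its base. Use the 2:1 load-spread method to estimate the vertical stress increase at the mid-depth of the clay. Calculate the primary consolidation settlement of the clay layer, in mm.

Mid-depth of clay below the ground surface: z = 2.8 + 5.9/2 = 5.75 m.
Total vertical stress at mid-clay: σ_v = 20.4×2.8 + 17.8×2.95 = 109.63 kPa.
Pore pressure: u = 9.81×(5.75 − 0) = 56.408 kPa.
Initial effective stress: σ'_0 = σ_v − u = 109.63 − 56.408 = 53.222 kPa.
Stress increase at mid-clay by the 2:1 spreading method:
Δσ = qBL/((B+z)(L+z)) = 243×5.1×5.1/((5.1+5.75)(5.1+5.75)) = 53.689 kPa
Final effective stress: σ'_f = 53.222 + 53.689 = 106.91 kPa.
σ'_f = 106.91 > σ'_p = 77.5 kPa, so the stress path crosses the preconsolidation pressure — recompression up to σ'_p, then virgin compression beyond:
S_c = H/(1+e₀)·[C_r·log₁₀(σ'_p/σ'_0) + C_c·log₁₀(σ'_f/σ'_p)]
    = 5.9/1.81 × [0.046×log₁₀(77.5/53.222) + 0.33×log₁₀(106.91/77.5)]
    = 3.2597 × [0.0075077 + 0.046106] = 0.1748 m

S_c ≈ 175 mm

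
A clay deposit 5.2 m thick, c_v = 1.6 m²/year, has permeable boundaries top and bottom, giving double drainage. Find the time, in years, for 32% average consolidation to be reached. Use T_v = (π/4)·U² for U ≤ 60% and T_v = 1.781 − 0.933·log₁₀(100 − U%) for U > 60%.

t ≈ 0.34 years

Drainage path length: H_d = H/2 = 2.6 m (double drainage).
U ≤ 60%: T_v = (π/4)·U² = (π/4)×0.32² = 0.080425.
t = T_v·H_d²/c_v = 0.080425×2.6²/1.6 = 0.3398 years.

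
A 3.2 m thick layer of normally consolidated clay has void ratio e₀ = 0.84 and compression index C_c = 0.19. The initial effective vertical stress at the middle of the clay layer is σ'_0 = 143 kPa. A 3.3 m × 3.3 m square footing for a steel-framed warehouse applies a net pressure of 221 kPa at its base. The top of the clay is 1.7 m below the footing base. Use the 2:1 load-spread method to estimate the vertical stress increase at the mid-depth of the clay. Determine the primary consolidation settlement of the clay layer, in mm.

Mid-depth of clay below the footing base: z = 1.7 + 3.2/2 = 3.3 m.
Stress increase at mid-clay by the 2:1 spreading method:
Δσ = qBL/((B+z)(L+z)) = 221×3.3×3.3/((3.3+3.3)(3.3+3.3)) = 55.25 kPa
Final effective stress: σ'_f = σ'_0 + Δσ = 143 + 55.25 = 198.25 kPa.
Normally consolidated clay, so the full stress increment lies on the virgin compression line:
S_c = C_c·H/(1+e₀)·log₁₀(σ'_f/σ'_0) = 0.19×3.2/(1+0.84)×log₁₀(198.25/143)
    = 0.33043 × 0.14188 = 0.04688 m

S_c ≈ 46.9 mm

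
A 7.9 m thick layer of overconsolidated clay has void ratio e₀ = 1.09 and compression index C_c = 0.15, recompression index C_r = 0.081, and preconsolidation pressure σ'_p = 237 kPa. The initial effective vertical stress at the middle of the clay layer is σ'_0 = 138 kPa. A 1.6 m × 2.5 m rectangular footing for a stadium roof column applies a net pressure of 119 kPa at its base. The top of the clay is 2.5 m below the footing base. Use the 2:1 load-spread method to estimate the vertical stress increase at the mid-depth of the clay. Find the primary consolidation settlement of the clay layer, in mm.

Mid-depth of clay below the footing base: z = 2.5 + 7.9/2 = 6.45 m.
Stress increase at mid-clay by the 2:1 spreading method:
Δσ = qBL/((B+z)(L+z)) = 119×1.6×2.5/((1.6+6.45)(2.5+6.45)) = 6.6068 kPa
Final effective stress: σ'_f = 138 + 6.6068 = 144.61 kPa.
σ'_f = 144.61 ≤ σ'_p = 237 kPa, so the clay remains overconsolidated and only the recompression index applies:
S_c = C_r·H/(1+e₀)·log₁₀(σ'_f/σ'_0) = 0.081×7.9/2.09×log₁₀(144.61/138)
    = 0.30617 × 0.020319 = 0.006221 m

S_c ≈ 6.22 mm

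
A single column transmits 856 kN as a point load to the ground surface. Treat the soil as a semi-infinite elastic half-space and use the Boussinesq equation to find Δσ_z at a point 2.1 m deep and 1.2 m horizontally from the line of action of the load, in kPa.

Δσ_z ≈ 45.7 kPa

Boussinesq vertical stress below a point load on an elastic half-space:
Δσ_z = 3P/(2πz²) · [1 + (r/z)²]^(−5/2)
r/z = 1.2/2.1 = 0.57143; [1+(r/z)²]^(−5/2) = 0.49341.
Δσ_z = 3×856/(2π×2.1²) × 0.49341 = 92.678 × 0.49341 = 45.73 kPa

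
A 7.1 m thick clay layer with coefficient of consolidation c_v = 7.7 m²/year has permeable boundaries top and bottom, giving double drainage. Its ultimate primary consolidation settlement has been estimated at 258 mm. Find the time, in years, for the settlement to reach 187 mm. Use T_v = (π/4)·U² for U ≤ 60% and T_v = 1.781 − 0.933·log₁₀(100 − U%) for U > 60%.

Drainage path length: H_d = H/2 = 3.55 m (double drainage).
U = S(t)/S_ult = 187/258 = 0.7248.
U > 60%: T_v = 1.781 − 0.933·log₁₀(100 − 72.481) = 0.43782.
t = T_v·H_d²/c_v = 0.43782×3.55²/7.7 = 0.7166 years.

t ≈ 0.717 years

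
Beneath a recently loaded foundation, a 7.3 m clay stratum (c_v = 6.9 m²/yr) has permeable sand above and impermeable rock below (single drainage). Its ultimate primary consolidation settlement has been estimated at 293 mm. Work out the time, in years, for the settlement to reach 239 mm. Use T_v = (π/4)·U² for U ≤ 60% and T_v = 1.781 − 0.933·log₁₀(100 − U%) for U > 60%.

t ≈ 4.64 years

Drainage path length: H_d = H = 7.3 m (single drainage).
U = S(t)/S_ult = 239/293 = 0.8157.
U > 60%: T_v = 1.781 − 0.933·log₁₀(100 − 81.57) = 0.60026.
t = T_v·H_d²/c_v = 0.60026×7.3²/6.9 = 4.636 years.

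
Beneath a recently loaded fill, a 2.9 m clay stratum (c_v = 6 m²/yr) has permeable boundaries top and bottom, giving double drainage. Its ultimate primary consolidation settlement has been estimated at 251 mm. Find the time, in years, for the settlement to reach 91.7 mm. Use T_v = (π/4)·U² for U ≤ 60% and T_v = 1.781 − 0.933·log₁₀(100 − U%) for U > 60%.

t ≈ 0.0367 years

Drainage path length: H_d = H/2 = 1.45 m (double drainage).
U = S(t)/S_ult = 91.7/251 = 0.3653.
U ≤ 60%: T_v = (π/4)·U² = (π/4)×0.36534² = 0.10483.
t = T_v·H_d²/c_v = 0.10483×1.45²/6 = 0.03673 years.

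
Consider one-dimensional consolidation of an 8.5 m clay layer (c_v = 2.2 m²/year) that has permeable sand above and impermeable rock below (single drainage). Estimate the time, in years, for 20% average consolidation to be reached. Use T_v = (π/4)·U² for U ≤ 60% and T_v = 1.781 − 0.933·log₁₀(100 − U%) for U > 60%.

t ≈ 1.03 years

Drainage path length: H_d = H = 8.5 m (single drainage).
U ≤ 60%: T_v = (π/4)·U² = (π/4)×0.2² = 0.031416.
t = T_v·H_d²/c_v = 0.031416×8.5²/2.2 = 1.032 years.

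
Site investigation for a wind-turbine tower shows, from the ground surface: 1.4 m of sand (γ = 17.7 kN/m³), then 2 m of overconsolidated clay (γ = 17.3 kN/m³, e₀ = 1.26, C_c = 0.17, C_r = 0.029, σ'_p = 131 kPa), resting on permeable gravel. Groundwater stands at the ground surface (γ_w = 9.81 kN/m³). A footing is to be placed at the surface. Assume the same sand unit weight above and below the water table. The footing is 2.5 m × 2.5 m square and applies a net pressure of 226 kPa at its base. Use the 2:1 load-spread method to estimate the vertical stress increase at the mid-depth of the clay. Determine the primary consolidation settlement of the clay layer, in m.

S_c ≈ 0.0159 m

Mid-depth of clay below the ground surface: z = 1.4 + 2/2 = 2.4 m.
Total vertical stress at mid-clay: σ_v = 17.7×1.4 + 17.3×1 = 42.08 kPa.
Pore pressure: u = 9.81×(2.4 − 0) = 23.544 kPa.
Initial effective stress: σ'_0 = σ_v − u = 42.08 − 23.544 = 18.536 kPa.
Stress increase at mid-clay by the 2:1 spreading method:
Δσ = qBL/((B+z)(L+z)) = 226×2.5×2.5/((2.5+2.4)(2.5+2.4)) = 58.83 kPa
Final effective stress: σ'_f = 18.536 + 58.83 = 77.366 kPa.
σ'_f = 77.366 ≤ σ'_p = 131 kPa, so the clay remains overconsolidated and only the recompression index applies:
S_c = C_r·H/(1+e₀)·log₁₀(σ'_f/σ'_0) = 0.029×2/2.26×log₁₀(77.366/18.536)
    = 0.025664 × 0.62053 = 0.01593 m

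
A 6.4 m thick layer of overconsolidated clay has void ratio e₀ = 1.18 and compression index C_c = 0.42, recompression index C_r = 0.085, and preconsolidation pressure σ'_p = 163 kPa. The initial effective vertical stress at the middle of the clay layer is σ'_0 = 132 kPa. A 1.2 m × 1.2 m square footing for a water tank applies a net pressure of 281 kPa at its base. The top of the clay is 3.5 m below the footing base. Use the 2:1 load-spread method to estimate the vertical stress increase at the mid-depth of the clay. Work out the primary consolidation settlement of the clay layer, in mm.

Mid-depth of clay below the footing base: z = 3.5 + 6.4/2 = 6.7 m.
Stress increase at mid-clay by the 2:1 spreading method:
Δσ = qBL/((B+z)(L+z)) = 281×1.2×1.2/((1.2+6.7)(1.2+6.7)) = 6.4836 kPa
Final effective stress: σ'_f = 132 + 6.4836 = 138.48 kPa.
σ'_f = 138.48 ≤ σ'_p = 163 kPa, so the clay remains overconsolidated and only the recompression index applies:
S_c = C_r·H/(1+e₀)·log₁₀(σ'_f/σ'_0) = 0.085×6.4/2.18×log₁₀(138.48/132)
    = 0.24954 × 0.020813 = 0.005194 m

S_c ≈ 5.19 mm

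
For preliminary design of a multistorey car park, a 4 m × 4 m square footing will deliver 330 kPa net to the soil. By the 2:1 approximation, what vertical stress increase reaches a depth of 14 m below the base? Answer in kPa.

By the 2:1 method the load spreads at 1 horizontal : 2 vertical, so at depth z the loaded area has grown by z in each plan dimension:
Δσ = qBL/((B+z)(L+z)) = 330×4×4/((4+14)(4+14)) = 16.296 kPa

Δσ_z ≈ 16.3 kPa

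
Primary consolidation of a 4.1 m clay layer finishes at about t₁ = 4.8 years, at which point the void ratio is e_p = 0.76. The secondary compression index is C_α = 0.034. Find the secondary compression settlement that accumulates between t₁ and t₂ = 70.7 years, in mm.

Secondary compression: S_s = C_α·H/(1+e_p)·log₁₀(t₂/t₁)
S_s = 0.034×4.1/(1+0.76)×log₁₀(70.7/4.8)
    = 0.0792 × 1.168 = 0.09253 m

S_s ≈ 92.5 mm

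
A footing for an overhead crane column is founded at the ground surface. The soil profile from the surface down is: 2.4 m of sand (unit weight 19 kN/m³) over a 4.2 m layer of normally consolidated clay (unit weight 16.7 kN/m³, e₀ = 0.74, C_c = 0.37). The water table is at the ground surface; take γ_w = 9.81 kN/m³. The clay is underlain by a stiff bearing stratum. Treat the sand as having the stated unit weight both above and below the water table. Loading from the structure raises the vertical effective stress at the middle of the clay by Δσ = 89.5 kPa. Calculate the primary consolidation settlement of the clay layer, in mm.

S_c ≈ 480 mm

Mid-depth of clay below the ground surface: z = 2.4 + 4.2/2 = 4.5 m.
Total vertical stress at mid-clay: σ_v = 19×2.4 + 16.7×2.1 = 80.67 kPa.
Pore pressure: u = 9.81×(4.5 − 0) = 44.145 kPa.
Initial effective stress: σ'_0 = σ_v − u = 80.67 − 44.145 = 36.525 kPa.
Final effective stress: σ'_f = σ'_0 + Δσ = 36.525 + 89.5 = 126.03 kPa.
Normally consolidated clay, so the full stress increment lies on the virgin compression line:
S_c = C_c·H/(1+e₀)·log₁₀(σ'_f/σ'_0) = 0.37×4.2/(1+0.74)×log₁₀(126.03/36.525)
    = 0.8931 × 0.53788 = 0.4804 m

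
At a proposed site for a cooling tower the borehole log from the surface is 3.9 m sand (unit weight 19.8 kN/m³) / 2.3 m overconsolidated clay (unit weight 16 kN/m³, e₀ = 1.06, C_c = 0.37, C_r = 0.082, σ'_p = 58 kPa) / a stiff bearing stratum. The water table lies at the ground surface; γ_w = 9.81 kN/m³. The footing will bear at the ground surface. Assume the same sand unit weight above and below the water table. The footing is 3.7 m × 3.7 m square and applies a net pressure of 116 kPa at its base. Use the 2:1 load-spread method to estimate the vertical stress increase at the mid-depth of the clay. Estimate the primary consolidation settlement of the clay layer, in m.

S_c ≈ 0.0345 m

Mid-depth of clay below the ground surface: z = 3.9 + 2.3/2 = 5.05 m.
Total vertical stress at mid-clay: σ_v = 19.8×3.9 + 16×1.15 = 95.62 kPa.
Pore pressure: u = 9.81×(5.05 − 0) = 49.541 kPa.
Initial effective stress: σ'_0 = σ_v − u = 95.62 − 49.541 = 46.079 kPa.
Stress increase at mid-clay by the 2:1 spreading method:
Δσ = qBL/((B+z)(L+z)) = 116×3.7×3.7/((3.7+5.05)(3.7+5.05)) = 20.742 kPa
Final effective stress: σ'_f = 46.079 + 20.742 = 66.821 kPa.
σ'_f = 66.821 > σ'_p = 58 kPa, so the stress path crosses the preconsolidation pressure — recompression up to σ'_p, then virgin compression beyond:
S_c = H/(1+e₀)·[C_r·log₁₀(σ'_p/σ'_0) + C_c·log₁₀(σ'_f/σ'_p)]
    = 2.3/2.06 × [0.082×log₁₀(58/46.079) + 0.37×log₁₀(66.821/58)]
    = 1.1165 × [0.0081938 + 0.022749] = 0.03455 m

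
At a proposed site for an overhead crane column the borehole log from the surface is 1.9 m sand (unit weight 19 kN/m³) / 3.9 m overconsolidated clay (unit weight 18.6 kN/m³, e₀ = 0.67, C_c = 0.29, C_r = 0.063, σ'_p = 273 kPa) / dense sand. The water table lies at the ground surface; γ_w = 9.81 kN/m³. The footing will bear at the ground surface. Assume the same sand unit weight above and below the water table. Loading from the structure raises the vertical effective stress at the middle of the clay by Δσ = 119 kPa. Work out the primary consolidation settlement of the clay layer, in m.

S_c ≈ 0.0952 m

Mid-depth of clay below the ground surface: z = 1.9 + 3.9/2 = 3.85 m.
Total vertical stress at mid-clay: σ_v = 19×1.9 + 18.6×1.95 = 72.37 kPa.
Pore pressure: u = 9.81×(3.85 − 0) = 37.769 kPa.
Initial effective stress: σ'_0 = σ_v − u = 72.37 − 37.769 = 34.601 kPa.
Final effective stress: σ'_f = 34.601 + 119 = 153.6 kPa.
σ'_f = 153.6 ≤ σ'_p = 273 kPa, so the clay remains overconsolidated and only the recompression index applies:
S_c = C_r·H/(1+e₀)·log₁₀(σ'_f/σ'_0) = 0.063×3.9/1.67×log₁₀(153.6/34.601)
    = 0.14712 × 0.6473 = 0.09523 m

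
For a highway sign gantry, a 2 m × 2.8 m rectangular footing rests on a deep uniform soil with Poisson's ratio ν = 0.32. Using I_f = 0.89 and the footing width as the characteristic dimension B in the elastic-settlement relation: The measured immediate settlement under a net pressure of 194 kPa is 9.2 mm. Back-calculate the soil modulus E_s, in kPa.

S_e = q·B·(1−ν²)/E_s · I_f  ⇒  E_s = q·B·(1−ν²)·I_f / S_e.
E_s = 194 × 2 × 0.8976 × 0.89 / 0.0092 = 33690 kPa

E_s ≈ 33700 kPa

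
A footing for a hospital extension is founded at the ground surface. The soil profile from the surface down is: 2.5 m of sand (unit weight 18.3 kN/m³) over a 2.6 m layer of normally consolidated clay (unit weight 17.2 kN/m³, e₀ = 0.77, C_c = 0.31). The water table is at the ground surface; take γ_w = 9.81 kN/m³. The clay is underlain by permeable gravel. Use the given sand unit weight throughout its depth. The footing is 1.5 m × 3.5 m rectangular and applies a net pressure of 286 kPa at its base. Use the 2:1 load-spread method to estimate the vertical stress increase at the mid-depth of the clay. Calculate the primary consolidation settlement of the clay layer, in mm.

S_c ≈ 161 mm

Mid-depth of clay below the ground surface: z = 2.5 + 2.6/2 = 3.8 m.
Total vertical stress at mid-clay: σ_v = 18.3×2.5 + 17.2×1.3 = 68.11 kPa.
Pore pressure: u = 9.81×(3.8 − 0) = 37.278 kPa.
Initial effective stress: σ'_0 = σ_v − u = 68.11 − 37.278 = 30.832 kPa.
Stress increase at mid-clay by the 2:1 spreading method:
Δσ = qBL/((B+z)(L+z)) = 286×1.5×3.5/((1.5+3.8)(3.5+3.8)) = 38.808 kPa
Final effective stress: σ'_f = σ'_0 + Δσ = 30.832 + 38.808 = 69.64 kPa.
Normally consolidated clay, so the full stress increment lies on the virgin compression line:
S_c = C_c·H/(1+e₀)·log₁₀(σ'_f/σ'_0) = 0.31×2.6/(1+0.77)×log₁₀(69.64/30.832)
    = 0.45537 × 0.35386 = 0.1611 m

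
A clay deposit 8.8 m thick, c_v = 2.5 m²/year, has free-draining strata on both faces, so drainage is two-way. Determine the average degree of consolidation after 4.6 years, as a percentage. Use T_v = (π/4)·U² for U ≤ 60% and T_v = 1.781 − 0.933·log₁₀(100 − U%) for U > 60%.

Drainage path length: H_d = H/2 = 4.4 m (double drainage).
T_v = c_v·t/H_d² = 2.5×4.6/4.4² = 0.59401.
T_v = 0.59401 corresponds to the U > 60% branch:
U = 1 − 10^((1.781 − T_v)/0.933)/100 = 0.8128

U ≈ 81.3 %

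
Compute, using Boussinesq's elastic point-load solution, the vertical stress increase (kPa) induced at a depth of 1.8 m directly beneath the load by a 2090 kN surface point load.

Δσ_z ≈ 308 kPa

Boussinesq vertical stress below a point load on an elastic half-space:
Δσ_z = 3P/(2πz²) · [1 + (r/z)²]^(−5/2)
r/z = 0/1.8 = 0; [1+(r/z)²]^(−5/2) = 1.
Δσ_z = 3×2090/(2π×1.8²) × 1 = 307.99 × 1 = 308 kPa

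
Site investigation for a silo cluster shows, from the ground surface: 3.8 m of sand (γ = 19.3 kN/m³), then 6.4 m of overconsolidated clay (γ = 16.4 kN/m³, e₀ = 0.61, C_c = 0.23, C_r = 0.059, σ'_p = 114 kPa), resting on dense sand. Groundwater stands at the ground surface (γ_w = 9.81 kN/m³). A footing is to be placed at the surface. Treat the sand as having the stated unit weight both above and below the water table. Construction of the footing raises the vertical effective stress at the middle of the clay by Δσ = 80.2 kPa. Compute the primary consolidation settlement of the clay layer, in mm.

S_c ≈ 144 mm

Mid-depth of clay below the ground surface: z = 3.8 + 6.4/2 = 7 m.
Total vertical stress at mid-clay: σ_v = 19.3×3.8 + 16.4×3.2 = 125.82 kPa.
Pore pressure: u = 9.81×(7 − 0) = 68.67 kPa.
Initial effective stress: σ'_0 = σ_v − u = 125.82 − 68.67 = 57.15 kPa.
Final effective stress: σ'_f = 57.15 + 80.2 = 137.35 kPa.
σ'_f = 137.35 > σ'_p = 114 kPa, so the stress path crosses the preconsolidation pressure — recompression up to σ'_p, then virgin compression beyond:
S_c = H/(1+e₀)·[C_r·log₁₀(σ'_p/σ'_0) + C_c·log₁₀(σ'_f/σ'_p)]
    = 6.4/1.61 × [0.059×log₁₀(114/57.15) + 0.23×log₁₀(137.35/114)]
    = 3.9752 × [0.017693 + 0.018612] = 0.1443 m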